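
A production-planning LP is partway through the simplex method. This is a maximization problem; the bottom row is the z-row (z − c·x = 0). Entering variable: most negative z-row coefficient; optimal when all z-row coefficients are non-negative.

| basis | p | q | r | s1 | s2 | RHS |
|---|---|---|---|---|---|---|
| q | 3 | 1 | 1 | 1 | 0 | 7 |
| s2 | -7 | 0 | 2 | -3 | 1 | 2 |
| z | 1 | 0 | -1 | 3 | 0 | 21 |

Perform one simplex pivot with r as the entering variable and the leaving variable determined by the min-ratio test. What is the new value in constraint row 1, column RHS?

Ratio test on column r — row 1: 7/1 = 7; row 2: 2/2 = 1. Minimum is 1 at row 2 (s2 leaves); pivot element 2.
Divide row 2 by 2; eliminate column r from the other rows.
Row 1 update in column RHS: 7 − 1·1 = 6.

6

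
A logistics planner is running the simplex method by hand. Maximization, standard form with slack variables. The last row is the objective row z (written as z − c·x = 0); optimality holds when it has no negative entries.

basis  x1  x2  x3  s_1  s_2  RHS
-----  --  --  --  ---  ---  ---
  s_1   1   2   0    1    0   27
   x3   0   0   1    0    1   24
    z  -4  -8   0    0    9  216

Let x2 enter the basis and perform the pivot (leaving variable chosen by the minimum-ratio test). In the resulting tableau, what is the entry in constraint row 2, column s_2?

1

Ratio test on column x2 — row 1: 27/2 = 27/2; row 2: entry 0 ≤ 0. Minimum is 27/2 at row 1 (s_1 leaves); pivot element 2.
Divide row 1 by 2; eliminate column x2 from the other rows.
Row 2 update in column s_2: 1 − 0·0 = 1.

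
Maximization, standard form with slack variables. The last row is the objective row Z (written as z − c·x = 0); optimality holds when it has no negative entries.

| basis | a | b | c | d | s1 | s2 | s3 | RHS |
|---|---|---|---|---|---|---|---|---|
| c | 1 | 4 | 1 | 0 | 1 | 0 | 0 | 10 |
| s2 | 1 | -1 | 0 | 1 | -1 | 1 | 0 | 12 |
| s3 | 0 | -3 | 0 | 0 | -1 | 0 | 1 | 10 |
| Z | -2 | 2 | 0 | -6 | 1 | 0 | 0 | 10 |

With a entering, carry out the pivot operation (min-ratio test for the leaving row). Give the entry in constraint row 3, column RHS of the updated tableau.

Ratio test on column a — row 1: 10/1 = 10; row 2: 12/1 = 12; row 3: entry 0 ≤ 0. Minimum is 10 at row 1 (c leaves); pivot element 1.
Divide row 1 by 1; eliminate column a from the other rows.
Row 3 update in column RHS: 10 − 0·10 = 10.

10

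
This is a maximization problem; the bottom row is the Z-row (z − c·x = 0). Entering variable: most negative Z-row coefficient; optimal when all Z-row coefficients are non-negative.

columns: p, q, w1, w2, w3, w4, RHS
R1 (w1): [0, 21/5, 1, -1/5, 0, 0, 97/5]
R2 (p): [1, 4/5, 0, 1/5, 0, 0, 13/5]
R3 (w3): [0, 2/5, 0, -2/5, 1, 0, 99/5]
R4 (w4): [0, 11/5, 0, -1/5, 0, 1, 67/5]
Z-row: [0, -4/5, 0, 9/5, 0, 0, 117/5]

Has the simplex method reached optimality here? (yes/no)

no

The Z-row has a negative entry -4/5 in column q, so it is not optimal.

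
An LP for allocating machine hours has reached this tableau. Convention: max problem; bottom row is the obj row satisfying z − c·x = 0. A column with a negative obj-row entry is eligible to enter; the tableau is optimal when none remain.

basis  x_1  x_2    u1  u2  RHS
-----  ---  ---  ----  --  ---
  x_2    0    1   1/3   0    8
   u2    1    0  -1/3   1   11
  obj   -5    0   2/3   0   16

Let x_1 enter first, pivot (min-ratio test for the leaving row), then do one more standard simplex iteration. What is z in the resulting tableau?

Ratio test on column x_1 — row 1: entry 0 ≤ 0; row 2: 11/1 = 11. Minimum is 11 at row 2 (u2 leaves); pivot element 1.
Pivot on row 2; the obj-row RHS becomes 16 − (-5)·11 = 71.
Next entering variable (most negative obj-row entry -1): u1.
Ratio test on column u1 — row 1: 8/(1/3) = 24; row 2: entry -1/3 ≤ 0. Minimum is 24 at row 1 (x_2 leaves); pivot element 1/3.
After the second pivot the obj-row RHS is 71 − (-1)·24 = 95.

95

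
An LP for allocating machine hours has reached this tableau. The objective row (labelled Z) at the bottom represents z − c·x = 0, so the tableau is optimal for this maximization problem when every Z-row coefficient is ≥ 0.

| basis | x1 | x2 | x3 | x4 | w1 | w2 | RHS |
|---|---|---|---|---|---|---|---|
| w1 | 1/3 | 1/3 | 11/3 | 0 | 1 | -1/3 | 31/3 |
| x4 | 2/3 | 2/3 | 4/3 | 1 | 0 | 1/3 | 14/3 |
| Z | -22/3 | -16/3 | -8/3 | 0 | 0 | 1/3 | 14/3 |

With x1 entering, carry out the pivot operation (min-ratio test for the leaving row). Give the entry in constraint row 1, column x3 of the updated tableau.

Ratio test on column x1 — row 1: (31/3)/(1/3) = 31; row 2: (14/3)/(2/3) = 7. Minimum is 7 at row 2 (x4 leaves); pivot element 2/3.
Divide row 2 by 2/3; eliminate column x1 from the other rows.
Row 1 update in column x3: 11/3 − (1/3)·2 = 3.

3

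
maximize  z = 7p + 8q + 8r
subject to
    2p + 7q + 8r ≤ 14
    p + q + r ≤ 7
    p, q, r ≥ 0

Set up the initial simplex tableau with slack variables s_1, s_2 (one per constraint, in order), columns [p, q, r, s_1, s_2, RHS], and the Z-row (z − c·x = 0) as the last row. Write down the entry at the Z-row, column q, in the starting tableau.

-8

The Z-row carries the negated objective coefficients: the q entry is -8.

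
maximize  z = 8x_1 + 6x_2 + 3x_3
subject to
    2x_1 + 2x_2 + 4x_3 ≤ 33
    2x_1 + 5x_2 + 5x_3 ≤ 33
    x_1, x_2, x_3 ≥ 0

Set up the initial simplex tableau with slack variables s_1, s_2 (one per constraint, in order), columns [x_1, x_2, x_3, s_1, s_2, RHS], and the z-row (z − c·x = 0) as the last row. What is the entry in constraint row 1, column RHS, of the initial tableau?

The RHS of constraint 1 is b_1 = 33.

33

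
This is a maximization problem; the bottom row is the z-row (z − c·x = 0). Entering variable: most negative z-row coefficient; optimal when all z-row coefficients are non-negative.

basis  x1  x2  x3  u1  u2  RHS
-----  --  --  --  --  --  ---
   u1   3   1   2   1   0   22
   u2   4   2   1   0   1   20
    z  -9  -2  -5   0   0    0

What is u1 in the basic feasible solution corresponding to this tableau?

22

u1 is basic (row 1); its value is the RHS of that row, 22.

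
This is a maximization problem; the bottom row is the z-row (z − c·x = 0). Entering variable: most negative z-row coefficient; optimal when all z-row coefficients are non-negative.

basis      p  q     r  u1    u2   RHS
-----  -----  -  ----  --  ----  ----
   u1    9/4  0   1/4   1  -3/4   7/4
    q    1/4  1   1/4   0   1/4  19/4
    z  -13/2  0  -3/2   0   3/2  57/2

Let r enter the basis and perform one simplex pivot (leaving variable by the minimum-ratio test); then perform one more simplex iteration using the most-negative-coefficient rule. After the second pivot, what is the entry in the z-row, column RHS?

Ratio test on column r — row 1: (7/4)/(1/4) = 7; row 2: (19/4)/(1/4) = 19. Minimum is 7 at row 1 (u1 leaves); pivot element 1/4.
Divide row 1 by 1/4; eliminate column r from the other rows.
Second iteration: most negative z-row entry is -3 in column u2, so u2 enters.
Ratio test on column u2 — row 1: entry -3 ≤ 0; row 2: 3/1 = 3. Minimum is 3 at row 2 (q leaves); pivot element 1.
Divide row 2 by 1; eliminate column u2 from the other rows.
After both pivots, the entry at the z-row, column RHS is 48.

48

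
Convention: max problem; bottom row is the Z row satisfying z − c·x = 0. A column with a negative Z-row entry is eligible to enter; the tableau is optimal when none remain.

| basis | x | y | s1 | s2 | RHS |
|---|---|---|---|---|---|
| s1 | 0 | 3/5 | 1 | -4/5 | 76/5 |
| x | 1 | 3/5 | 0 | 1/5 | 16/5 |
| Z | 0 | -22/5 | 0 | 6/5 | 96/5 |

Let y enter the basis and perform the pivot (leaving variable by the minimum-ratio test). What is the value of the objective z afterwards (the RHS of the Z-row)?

Ratio test on column y — row 1: (76/5)/(3/5) = 76/3; row 2: (16/5)/(3/5) = 16/3. Minimum is 16/3 at row 2 (x leaves); pivot element 3/5.
Pivot on row 2; the Z-row RHS becomes 96/5 − (-22/5)·(16/3) = 128/3.

128/3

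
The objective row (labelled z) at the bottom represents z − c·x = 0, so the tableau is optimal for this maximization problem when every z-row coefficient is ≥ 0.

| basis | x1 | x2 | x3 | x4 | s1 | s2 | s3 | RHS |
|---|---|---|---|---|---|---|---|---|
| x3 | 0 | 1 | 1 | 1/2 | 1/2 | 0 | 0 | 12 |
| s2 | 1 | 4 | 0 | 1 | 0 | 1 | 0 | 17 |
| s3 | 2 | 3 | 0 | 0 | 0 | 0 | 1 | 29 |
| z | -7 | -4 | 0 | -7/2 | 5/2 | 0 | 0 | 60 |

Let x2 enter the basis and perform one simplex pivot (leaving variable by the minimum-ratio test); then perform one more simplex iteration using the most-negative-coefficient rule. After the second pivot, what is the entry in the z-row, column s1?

5/2

Ratio test on column x2 — row 1: 12/1 = 12; row 2: 17/4 = 17/4; row 3: 29/3 = 29/3. Minimum is 17/4 at row 2 (s2 leaves); pivot element 4.
Divide row 2 by 4; eliminate column x2 from the other rows.
Second iteration: most negative z-row entry is -6 in column x1, so x1 enters.
Ratio test on column x1 — row 1: entry -1/4 ≤ 0; row 2: (17/4)/(1/4) = 17; row 3: (65/4)/(5/4) = 13. Minimum is 13 at row 3 (s3 leaves); pivot element 5/4.
Divide row 3 by 5/4; eliminate column x1 from the other rows.
After both pivots, the entry at the z-row, column s1 is 5/2.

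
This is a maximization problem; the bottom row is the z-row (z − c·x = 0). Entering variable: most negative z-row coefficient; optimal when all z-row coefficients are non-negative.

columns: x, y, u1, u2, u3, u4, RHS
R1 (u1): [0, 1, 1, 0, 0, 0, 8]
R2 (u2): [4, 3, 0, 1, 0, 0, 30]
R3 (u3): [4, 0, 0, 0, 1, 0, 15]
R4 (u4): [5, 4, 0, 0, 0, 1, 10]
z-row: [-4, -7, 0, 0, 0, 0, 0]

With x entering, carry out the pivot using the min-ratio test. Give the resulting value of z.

8

Ratio test on column x — row 1: entry 0 ≤ 0; row 2: 30/4 = 15/2; row 3: 15/4 = 15/4; row 4: 10/5 = 2. Minimum is 2 at row 4 (u4 leaves); pivot element 5.
Pivot on row 4; the z-row RHS becomes 0 − (-4)·2 = 8.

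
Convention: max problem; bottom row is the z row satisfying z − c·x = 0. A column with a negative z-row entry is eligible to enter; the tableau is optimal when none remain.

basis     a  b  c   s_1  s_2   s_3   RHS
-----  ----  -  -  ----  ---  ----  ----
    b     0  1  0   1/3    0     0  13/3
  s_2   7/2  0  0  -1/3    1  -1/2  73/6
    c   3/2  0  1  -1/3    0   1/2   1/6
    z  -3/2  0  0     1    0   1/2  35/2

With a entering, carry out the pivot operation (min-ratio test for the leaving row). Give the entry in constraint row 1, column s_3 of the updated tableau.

Ratio test on column a — row 1: entry 0 ≤ 0; row 2: (73/6)/(7/2) = 73/21; row 3: (1/6)/(3/2) = 1/9. Minimum is 1/9 at row 3 (c leaves); pivot element 3/2.
Divide row 3 by 3/2; eliminate column a from the other rows.
Row 1 update in column s_3: 0 − 0·(1/3) = 0.

0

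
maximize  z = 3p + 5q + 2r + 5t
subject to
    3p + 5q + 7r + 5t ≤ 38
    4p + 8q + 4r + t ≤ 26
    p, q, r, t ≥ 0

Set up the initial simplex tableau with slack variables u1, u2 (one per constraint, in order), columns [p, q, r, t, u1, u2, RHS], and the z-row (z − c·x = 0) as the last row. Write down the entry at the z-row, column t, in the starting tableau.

The z-row carries the negated objective coefficients: the t entry is -5.

-5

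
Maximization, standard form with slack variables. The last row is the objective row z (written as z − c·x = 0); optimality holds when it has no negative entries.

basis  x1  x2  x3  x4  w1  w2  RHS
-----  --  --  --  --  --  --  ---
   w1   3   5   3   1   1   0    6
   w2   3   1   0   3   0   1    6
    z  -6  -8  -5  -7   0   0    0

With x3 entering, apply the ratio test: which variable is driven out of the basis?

Column x3 entries and ratios — w1: 6/3 = 2; w2: 0 ≤ 0, skip.
Smallest ratio is 2 in the row of w1, so w1 leaves.

w1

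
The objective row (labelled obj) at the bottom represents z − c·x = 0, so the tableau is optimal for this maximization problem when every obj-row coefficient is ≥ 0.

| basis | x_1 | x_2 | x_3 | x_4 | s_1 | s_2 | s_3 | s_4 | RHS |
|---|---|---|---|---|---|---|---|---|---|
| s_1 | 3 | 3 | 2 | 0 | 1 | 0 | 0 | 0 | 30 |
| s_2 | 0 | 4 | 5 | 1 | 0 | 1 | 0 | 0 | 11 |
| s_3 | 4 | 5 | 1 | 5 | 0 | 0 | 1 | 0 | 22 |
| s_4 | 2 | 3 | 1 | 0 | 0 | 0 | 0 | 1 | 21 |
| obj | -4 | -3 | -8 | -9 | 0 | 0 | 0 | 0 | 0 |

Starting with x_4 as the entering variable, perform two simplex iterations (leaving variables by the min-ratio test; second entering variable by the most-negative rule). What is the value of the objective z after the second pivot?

Ratio test on column x_4 — row 1: entry 0 ≤ 0; row 2: 11/1 = 11; row 3: 22/5 = 22/5; row 4: entry 0 ≤ 0. Minimum is 22/5 at row 3 (s_3 leaves); pivot element 5.
Pivot on row 3; the obj-row RHS becomes 0 − (-9)·(22/5) = 198/5.
Next entering variable (most negative obj-row entry -31/5): x_3.
Ratio test on column x_3 — row 1: 30/2 = 15; row 2: (33/5)/(24/5) = 11/8; row 3: (22/5)/(1/5) = 22; row 4: 21/1 = 21. Minimum is 11/8 at row 2 (s_2 leaves); pivot element 24/5.
After the second pivot the obj-row RHS is 198/5 − (-31/5)·(11/8) = 385/8.

385/8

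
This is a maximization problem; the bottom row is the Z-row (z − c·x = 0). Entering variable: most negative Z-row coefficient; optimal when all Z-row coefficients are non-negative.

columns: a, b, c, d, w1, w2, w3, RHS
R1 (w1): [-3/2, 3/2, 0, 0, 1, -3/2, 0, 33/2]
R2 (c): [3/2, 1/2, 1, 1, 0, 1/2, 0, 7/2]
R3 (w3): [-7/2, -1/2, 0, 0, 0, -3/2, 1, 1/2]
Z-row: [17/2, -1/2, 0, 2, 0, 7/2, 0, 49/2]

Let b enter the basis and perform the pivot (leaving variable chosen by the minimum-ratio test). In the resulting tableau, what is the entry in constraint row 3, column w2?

Ratio test on column b — row 1: (33/2)/(3/2) = 11; row 2: (7/2)/(1/2) = 7; row 3: entry -1/2 ≤ 0. Minimum is 7 at row 2 (c leaves); pivot element 1/2.
Divide row 2 by 1/2; eliminate column b from the other rows.
Row 3 update in column w2: -3/2 − (-1/2)·1 = -1.

-1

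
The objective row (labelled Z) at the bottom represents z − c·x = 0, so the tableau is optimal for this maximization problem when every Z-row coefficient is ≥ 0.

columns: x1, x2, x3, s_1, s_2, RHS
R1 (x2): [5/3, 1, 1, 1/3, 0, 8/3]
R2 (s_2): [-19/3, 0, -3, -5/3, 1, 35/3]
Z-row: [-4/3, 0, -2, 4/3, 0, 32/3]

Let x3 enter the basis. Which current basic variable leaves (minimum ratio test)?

x2

Column x3 entries and ratios — x2: (8/3)/1 = 8/3; s_2: -3 ≤ 0, skip.
Smallest ratio is 8/3 in the row of x2, so x2 leaves.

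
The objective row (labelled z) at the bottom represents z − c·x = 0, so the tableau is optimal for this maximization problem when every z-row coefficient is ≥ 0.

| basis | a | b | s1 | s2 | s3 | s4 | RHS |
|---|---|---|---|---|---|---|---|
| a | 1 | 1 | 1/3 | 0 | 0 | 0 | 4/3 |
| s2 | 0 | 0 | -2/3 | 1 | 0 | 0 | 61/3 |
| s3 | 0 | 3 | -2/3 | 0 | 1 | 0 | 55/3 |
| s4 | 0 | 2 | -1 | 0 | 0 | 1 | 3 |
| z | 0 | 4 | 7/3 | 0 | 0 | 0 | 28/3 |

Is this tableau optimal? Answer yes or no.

yes

Every z-row coefficient is ≥ 0, so the tableau is optimal.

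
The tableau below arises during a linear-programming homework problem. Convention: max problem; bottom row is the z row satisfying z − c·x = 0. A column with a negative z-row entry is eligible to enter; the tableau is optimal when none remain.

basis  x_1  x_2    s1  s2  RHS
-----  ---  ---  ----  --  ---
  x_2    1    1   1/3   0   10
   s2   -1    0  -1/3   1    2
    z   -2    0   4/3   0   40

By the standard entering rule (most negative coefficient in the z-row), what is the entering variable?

Negative z-row entries: x_1: -2.
The most negative is -2 in column x_1, so x_1 enters.

x_1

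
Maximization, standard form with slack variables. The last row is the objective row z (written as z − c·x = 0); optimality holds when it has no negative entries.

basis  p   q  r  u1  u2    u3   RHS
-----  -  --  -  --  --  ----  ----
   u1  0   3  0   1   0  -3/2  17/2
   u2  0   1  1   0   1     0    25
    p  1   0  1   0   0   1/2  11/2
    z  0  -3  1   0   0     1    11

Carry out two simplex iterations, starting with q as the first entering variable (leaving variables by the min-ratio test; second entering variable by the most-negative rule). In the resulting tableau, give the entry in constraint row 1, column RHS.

25/3

Ratio test on column q — row 1: (17/2)/3 = 17/6; row 2: 25/1 = 25; row 3: entry 0 ≤ 0. Minimum is 17/6 at row 1 (u1 leaves); pivot element 3.
Divide row 1 by 3; eliminate column q from the other rows.
Second iteration: most negative z-row entry is -1/2 in column u3, so u3 enters.
Ratio test on column u3 — row 1: entry -1/2 ≤ 0; row 2: (133/6)/(1/2) = 133/3; row 3: (11/2)/(1/2) = 11. Minimum is 11 at row 3 (p leaves); pivot element 1/2.
Divide row 3 by 1/2; eliminate column u3 from the other rows.
After both pivots, the entry at constraint row 1, column RHS is 25/3.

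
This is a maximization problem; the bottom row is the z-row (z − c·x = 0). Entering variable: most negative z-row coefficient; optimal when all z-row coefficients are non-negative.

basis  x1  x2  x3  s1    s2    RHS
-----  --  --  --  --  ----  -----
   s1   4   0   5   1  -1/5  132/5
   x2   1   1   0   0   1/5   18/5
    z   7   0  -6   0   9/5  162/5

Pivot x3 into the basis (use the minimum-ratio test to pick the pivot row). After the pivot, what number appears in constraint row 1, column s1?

1/5

Ratio test on column x3 — row 1: (132/5)/5 = 132/25; row 2: entry 0 ≤ 0. Minimum is 132/25 at row 1 (s1 leaves); pivot element 5.
Divide row 1 by 5; eliminate column x3 from the other rows.
In the new row 1, the s1 entry is the old entry divided by the pivot: 1/5 = 1/5.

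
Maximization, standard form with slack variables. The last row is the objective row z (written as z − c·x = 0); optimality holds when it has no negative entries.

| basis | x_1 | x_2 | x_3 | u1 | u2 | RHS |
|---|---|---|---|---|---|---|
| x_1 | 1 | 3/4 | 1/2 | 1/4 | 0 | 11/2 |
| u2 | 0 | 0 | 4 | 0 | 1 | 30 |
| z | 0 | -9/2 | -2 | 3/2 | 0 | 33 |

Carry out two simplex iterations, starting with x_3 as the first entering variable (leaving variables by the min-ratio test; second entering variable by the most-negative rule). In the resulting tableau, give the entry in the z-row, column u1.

3

Ratio test on column x_3 — row 1: (11/2)/(1/2) = 11; row 2: 30/4 = 15/2. Minimum is 15/2 at row 2 (u2 leaves); pivot element 4.
Divide row 2 by 4; eliminate column x_3 from the other rows.
Second iteration: most negative z-row entry is -9/2 in column x_2, so x_2 enters.
Ratio test on column x_2 — row 1: (7/4)/(3/4) = 7/3; row 2: entry 0 ≤ 0. Minimum is 7/3 at row 1 (x_1 leaves); pivot element 3/4.
Divide row 1 by 3/4; eliminate column x_2 from the other rows.
After both pivots, the entry at the z-row, column u1 is 3.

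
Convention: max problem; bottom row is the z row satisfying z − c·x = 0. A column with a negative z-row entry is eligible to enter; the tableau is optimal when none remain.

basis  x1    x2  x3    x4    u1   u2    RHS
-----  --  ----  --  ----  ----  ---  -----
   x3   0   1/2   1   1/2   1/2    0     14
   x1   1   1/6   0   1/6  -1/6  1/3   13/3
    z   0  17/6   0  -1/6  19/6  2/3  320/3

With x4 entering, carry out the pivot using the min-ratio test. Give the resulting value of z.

Ratio test on column x4 — row 1: 14/(1/2) = 28; row 2: (13/3)/(1/6) = 26. Minimum is 26 at row 2 (x1 leaves); pivot element 1/6.
Pivot on row 2; the z-row RHS becomes 320/3 − (-1/6)·26 = 111.

111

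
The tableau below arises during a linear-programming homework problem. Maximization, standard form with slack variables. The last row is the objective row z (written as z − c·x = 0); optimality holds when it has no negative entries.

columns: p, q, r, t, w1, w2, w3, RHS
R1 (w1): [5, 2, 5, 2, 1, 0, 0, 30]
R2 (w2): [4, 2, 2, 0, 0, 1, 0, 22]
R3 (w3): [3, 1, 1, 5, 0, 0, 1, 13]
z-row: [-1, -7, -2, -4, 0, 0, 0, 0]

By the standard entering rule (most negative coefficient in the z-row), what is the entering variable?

Negative z-row entries: p: -1, q: -7, r: -2, t: -4.
The most negative is -7 in column q, so q enters.

q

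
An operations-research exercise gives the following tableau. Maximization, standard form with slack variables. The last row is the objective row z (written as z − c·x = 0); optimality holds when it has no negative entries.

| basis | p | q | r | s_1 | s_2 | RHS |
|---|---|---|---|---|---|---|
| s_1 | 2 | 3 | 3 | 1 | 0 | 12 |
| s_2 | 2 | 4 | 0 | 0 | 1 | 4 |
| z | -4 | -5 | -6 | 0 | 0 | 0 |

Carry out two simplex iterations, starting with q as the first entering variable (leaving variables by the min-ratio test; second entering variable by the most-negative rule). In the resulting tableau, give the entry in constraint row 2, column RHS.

1

Ratio test on column q — row 1: 12/3 = 4; row 2: 4/4 = 1. Minimum is 1 at row 2 (s_2 leaves); pivot element 4.
Divide row 2 by 4; eliminate column q from the other rows.
Second iteration: most negative z-row entry is -6 in column r, so r enters.
Ratio test on column r — row 1: 9/3 = 3; row 2: entry 0 ≤ 0. Minimum is 3 at row 1 (s_1 leaves); pivot element 3.
Divide row 1 by 3; eliminate column r from the other rows.
After both pivots, the entry at constraint row 2, column RHS is 1.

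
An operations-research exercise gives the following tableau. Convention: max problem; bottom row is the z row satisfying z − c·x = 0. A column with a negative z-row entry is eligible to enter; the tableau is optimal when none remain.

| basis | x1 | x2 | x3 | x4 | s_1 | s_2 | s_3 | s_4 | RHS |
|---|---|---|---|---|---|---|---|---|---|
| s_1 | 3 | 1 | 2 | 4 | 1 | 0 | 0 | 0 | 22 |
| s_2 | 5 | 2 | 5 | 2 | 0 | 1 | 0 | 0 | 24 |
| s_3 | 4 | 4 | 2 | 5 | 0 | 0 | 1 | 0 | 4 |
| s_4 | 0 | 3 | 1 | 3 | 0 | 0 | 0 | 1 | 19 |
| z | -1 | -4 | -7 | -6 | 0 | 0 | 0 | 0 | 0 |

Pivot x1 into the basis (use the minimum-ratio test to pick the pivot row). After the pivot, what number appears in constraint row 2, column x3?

Ratio test on column x1 — row 1: 22/3 = 22/3; row 2: 24/5 = 24/5; row 3: 4/4 = 1; row 4: entry 0 ≤ 0. Minimum is 1 at row 3 (s_3 leaves); pivot element 4.
Divide row 3 by 4; eliminate column x1 from the other rows.
Row 2 update in column x3: 5 − 5·(1/2) = 5/2.

5/2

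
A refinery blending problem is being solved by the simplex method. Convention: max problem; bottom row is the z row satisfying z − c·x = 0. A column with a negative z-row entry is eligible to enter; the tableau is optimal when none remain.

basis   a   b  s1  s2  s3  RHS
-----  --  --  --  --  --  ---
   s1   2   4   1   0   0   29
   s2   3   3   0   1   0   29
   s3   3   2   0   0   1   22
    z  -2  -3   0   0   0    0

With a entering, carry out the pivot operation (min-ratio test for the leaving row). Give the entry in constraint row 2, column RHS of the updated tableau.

7

Ratio test on column a — row 1: 29/2 = 29/2; row 2: 29/3 = 29/3; row 3: 22/3 = 22/3. Minimum is 22/3 at row 3 (s3 leaves); pivot element 3.
Divide row 3 by 3; eliminate column a from the other rows.
Row 2 update in column RHS: 29 − 3·(22/3) = 7.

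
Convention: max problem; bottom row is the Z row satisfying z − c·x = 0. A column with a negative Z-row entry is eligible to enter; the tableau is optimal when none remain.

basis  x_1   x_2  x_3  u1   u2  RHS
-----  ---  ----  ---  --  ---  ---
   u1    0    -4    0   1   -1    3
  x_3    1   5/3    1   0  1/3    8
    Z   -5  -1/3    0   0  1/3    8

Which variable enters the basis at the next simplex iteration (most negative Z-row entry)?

Negative Z-row entries: x_1: -5, x_2: -1/3.
The most negative is -5 in column x_1, so x_1 enters.

x_1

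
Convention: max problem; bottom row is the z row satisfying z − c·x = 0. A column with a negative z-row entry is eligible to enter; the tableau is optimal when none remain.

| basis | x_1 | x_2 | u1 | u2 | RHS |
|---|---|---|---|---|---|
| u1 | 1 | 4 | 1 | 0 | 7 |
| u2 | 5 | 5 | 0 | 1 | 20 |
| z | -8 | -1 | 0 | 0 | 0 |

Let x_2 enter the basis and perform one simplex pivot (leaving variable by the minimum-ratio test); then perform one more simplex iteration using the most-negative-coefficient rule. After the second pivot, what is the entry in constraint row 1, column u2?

Ratio test on column x_2 — row 1: 7/4 = 7/4; row 2: 20/5 = 4. Minimum is 7/4 at row 1 (u1 leaves); pivot element 4.
Divide row 1 by 4; eliminate column x_2 from the other rows.
Second iteration: most negative z-row entry is -31/4 in column x_1, so x_1 enters.
Ratio test on column x_1 — row 1: (7/4)/(1/4) = 7; row 2: (45/4)/(15/4) = 3. Minimum is 3 at row 2 (u2 leaves); pivot element 15/4.
Divide row 2 by 15/4; eliminate column x_1 from the other rows.
After both pivots, the entry at constraint row 1, column u2 is -1/15.

-1/15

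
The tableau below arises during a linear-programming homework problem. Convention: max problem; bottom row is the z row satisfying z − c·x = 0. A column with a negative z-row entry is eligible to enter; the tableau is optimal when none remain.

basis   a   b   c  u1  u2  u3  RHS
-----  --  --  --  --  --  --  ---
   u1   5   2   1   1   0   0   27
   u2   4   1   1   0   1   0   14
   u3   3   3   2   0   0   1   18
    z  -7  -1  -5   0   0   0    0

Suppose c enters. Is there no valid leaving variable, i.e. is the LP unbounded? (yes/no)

no

Column c has positive entries in row(s) 1, 2, 3, so the ratio test bounds it — not unbounded.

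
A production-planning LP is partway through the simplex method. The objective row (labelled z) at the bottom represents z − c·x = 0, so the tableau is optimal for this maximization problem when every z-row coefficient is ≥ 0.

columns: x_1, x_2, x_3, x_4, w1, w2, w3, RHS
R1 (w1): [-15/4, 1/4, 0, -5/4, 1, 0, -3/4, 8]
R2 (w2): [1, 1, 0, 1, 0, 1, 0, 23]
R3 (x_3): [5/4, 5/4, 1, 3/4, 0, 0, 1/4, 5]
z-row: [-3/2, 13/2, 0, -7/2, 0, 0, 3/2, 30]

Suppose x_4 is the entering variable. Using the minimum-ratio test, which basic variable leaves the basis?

Column x_4 entries and ratios — w1: -5/4 ≤ 0, skip; w2: 23/1 = 23; x_3: 5/(3/4) = 20/3.
Smallest ratio is 20/3 in the row of x_3, so x_3 leaves.

x_3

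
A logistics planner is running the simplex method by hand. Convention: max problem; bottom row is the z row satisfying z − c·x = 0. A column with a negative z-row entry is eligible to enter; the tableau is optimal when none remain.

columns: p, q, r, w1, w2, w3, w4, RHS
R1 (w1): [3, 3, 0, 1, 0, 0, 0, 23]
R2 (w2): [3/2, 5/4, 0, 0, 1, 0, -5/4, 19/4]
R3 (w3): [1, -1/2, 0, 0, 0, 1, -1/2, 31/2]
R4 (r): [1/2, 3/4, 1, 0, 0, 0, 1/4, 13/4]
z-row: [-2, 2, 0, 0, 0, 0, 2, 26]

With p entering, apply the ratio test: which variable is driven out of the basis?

Column p entries and ratios — w1: 23/3 = 23/3; w2: (19/4)/(3/2) = 19/6; w3: (31/2)/1 = 31/2; r: (13/4)/(1/2) = 13/2.
Smallest ratio is 19/6 in the row of w2, so w2 leaves.

w2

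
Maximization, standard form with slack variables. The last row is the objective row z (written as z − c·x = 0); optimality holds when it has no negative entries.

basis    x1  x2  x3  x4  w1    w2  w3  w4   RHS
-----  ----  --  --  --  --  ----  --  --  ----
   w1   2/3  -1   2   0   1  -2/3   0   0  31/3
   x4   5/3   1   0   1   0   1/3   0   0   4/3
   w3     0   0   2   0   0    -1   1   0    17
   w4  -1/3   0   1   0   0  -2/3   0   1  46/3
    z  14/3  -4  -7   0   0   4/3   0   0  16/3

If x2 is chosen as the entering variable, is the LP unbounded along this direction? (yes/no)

no

Column x2 has positive entries in row(s) 2, so the ratio test bounds it — not unbounded.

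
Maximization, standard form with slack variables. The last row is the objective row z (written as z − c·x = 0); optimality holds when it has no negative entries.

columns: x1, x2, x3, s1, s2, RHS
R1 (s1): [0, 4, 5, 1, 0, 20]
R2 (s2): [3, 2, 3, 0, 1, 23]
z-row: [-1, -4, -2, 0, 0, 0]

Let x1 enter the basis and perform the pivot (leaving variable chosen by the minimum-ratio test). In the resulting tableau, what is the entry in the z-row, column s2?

Ratio test on column x1 — row 1: entry 0 ≤ 0; row 2: 23/3 = 23/3. Minimum is 23/3 at row 2 (s2 leaves); pivot element 3.
Divide row 2 by 3; eliminate column x1 from the other rows.
z-row update in column s2: 0 − (-1)·(1/3) = 1/3.

1/3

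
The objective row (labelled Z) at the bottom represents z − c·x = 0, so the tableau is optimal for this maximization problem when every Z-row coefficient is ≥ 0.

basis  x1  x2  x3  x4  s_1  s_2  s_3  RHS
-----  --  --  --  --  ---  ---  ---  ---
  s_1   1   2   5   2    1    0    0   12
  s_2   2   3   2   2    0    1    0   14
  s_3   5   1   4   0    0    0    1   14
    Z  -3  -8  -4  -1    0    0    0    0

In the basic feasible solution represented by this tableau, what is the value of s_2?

14

s_2 is basic (row 2); its value is the RHS of that row, 14.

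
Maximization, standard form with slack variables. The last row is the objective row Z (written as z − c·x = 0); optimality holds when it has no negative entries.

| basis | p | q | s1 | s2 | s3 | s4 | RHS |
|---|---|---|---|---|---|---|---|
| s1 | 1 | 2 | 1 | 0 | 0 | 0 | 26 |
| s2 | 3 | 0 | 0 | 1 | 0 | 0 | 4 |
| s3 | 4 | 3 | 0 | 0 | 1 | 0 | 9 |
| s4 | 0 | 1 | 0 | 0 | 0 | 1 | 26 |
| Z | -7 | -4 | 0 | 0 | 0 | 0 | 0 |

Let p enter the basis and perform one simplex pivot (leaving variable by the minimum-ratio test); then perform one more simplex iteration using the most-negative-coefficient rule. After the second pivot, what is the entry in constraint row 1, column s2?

5/9

Ratio test on column p — row 1: 26/1 = 26; row 2: 4/3 = 4/3; row 3: 9/4 = 9/4; row 4: entry 0 ≤ 0. Minimum is 4/3 at row 2 (s2 leaves); pivot element 3.
Divide row 2 by 3; eliminate column p from the other rows.
Second iteration: most negative Z-row entry is -4 in column q, so q enters.
Ratio test on column q — row 1: (74/3)/2 = 37/3; row 2: entry 0 ≤ 0; row 3: (11/3)/3 = 11/9; row 4: 26/1 = 26. Minimum is 11/9 at row 3 (s3 leaves); pivot element 3.
Divide row 3 by 3; eliminate column q from the other rows.
After both pivots, the entry at constraint row 1, column s2 is 5/9.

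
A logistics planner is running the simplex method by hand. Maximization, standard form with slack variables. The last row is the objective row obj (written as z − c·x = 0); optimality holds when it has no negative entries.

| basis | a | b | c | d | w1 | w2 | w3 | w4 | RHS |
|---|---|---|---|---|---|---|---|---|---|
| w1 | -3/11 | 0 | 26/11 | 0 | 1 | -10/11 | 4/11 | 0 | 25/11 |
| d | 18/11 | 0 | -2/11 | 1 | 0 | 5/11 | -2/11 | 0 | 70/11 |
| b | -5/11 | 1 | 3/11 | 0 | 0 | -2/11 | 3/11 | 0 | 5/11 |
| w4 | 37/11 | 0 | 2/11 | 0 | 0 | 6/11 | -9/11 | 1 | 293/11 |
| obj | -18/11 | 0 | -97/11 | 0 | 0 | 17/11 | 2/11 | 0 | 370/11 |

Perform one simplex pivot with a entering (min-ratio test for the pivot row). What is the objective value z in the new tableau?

Ratio test on column a — row 1: entry -3/11 ≤ 0; row 2: (70/11)/(18/11) = 35/9; row 3: entry -5/11 ≤ 0; row 4: (293/11)/(37/11) = 293/37. Minimum is 35/9 at row 2 (d leaves); pivot element 18/11.
Pivot on row 2; the obj-row RHS becomes 370/11 − (-18/11)·(35/9) = 40.

40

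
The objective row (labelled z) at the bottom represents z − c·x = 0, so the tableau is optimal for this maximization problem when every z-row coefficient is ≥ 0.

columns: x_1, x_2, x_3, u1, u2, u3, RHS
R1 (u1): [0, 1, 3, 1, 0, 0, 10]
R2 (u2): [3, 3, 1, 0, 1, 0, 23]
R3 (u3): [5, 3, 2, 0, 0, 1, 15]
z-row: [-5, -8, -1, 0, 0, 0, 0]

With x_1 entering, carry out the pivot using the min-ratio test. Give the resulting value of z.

15

Ratio test on column x_1 — row 1: entry 0 ≤ 0; row 2: 23/3 = 23/3; row 3: 15/5 = 3. Minimum is 3 at row 3 (u3 leaves); pivot element 5.
Pivot on row 3; the z-row RHS becomes 0 − (-5)·3 = 15.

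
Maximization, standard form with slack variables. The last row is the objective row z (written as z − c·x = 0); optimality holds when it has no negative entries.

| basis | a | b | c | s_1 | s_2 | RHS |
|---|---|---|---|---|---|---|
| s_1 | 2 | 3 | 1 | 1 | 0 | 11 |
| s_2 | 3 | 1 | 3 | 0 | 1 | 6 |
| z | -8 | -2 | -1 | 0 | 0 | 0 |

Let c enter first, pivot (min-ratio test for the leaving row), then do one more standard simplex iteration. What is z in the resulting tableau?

16

Ratio test on column c — row 1: 11/1 = 11; row 2: 6/3 = 2. Minimum is 2 at row 2 (s_2 leaves); pivot element 3.
Pivot on row 2; the z-row RHS becomes 0 − (-1)·2 = 2.
Next entering variable (most negative z-row entry -7): a.
Ratio test on column a — row 1: 9/1 = 9; row 2: 2/1 = 2. Minimum is 2 at row 2 (c leaves); pivot element 1.
After the second pivot the z-row RHS is 2 − (-7)·2 = 16.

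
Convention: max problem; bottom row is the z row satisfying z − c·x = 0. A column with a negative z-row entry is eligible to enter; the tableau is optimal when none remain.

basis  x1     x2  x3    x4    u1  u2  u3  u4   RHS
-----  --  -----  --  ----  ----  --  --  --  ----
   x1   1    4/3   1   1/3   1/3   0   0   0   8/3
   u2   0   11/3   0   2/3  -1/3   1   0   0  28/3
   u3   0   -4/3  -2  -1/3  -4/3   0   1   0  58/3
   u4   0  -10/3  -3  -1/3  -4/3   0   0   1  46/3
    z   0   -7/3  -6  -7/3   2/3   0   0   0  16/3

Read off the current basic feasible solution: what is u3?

u3 is basic (row 3); its value is the RHS of that row, 58/3.

58/3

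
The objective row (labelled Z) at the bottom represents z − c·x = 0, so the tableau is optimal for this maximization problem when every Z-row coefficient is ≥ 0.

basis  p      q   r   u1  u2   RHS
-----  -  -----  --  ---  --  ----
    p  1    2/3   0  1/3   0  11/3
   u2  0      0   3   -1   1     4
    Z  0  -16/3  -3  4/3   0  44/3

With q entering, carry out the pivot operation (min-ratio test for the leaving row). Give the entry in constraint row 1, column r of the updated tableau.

0

Ratio test on column q — row 1: (11/3)/(2/3) = 11/2; row 2: entry 0 ≤ 0. Minimum is 11/2 at row 1 (p leaves); pivot element 2/3.
Divide row 1 by 2/3; eliminate column q from the other rows.
In the new row 1, the r entry is the old entry divided by the pivot: 0/(2/3) = 0.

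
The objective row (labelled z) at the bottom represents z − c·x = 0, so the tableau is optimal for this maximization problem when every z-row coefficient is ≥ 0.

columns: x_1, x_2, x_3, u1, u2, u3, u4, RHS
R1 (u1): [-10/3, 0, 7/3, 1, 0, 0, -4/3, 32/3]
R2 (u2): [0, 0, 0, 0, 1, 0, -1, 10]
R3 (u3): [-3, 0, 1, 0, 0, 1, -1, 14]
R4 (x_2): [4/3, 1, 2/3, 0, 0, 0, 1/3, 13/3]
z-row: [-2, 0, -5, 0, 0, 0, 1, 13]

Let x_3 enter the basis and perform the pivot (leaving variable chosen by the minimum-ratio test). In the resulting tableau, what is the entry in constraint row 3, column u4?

Ratio test on column x_3 — row 1: (32/3)/(7/3) = 32/7; row 2: entry 0 ≤ 0; row 3: 14/1 = 14; row 4: (13/3)/(2/3) = 13/2. Minimum is 32/7 at row 1 (u1 leaves); pivot element 7/3.
Divide row 1 by 7/3; eliminate column x_3 from the other rows.
Row 3 update in column u4: -1 − 1·(-4/7) = -3/7.

-3/7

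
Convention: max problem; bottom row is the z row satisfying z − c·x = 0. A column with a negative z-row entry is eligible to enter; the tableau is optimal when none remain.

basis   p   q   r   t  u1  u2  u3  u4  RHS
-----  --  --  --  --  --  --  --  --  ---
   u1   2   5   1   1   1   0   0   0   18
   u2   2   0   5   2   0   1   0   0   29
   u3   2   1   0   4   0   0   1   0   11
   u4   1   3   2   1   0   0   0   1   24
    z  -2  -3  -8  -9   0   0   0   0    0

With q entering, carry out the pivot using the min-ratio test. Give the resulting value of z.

Ratio test on column q — row 1: 18/5 = 18/5; row 2: entry 0 ≤ 0; row 3: 11/1 = 11; row 4: 24/3 = 8. Minimum is 18/5 at row 1 (u1 leaves); pivot element 5.
Pivot on row 1; the z-row RHS becomes 0 − (-3)·(18/5) = 54/5.

54/5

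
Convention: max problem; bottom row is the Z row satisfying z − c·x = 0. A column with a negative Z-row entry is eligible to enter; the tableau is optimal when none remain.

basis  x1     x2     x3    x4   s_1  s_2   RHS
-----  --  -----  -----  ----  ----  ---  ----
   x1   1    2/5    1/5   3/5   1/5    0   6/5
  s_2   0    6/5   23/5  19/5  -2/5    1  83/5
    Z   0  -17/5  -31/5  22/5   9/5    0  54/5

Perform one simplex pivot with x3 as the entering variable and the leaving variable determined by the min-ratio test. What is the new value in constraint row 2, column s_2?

Ratio test on column x3 — row 1: (6/5)/(1/5) = 6; row 2: (83/5)/(23/5) = 83/23. Minimum is 83/23 at row 2 (s_2 leaves); pivot element 23/5.
Divide row 2 by 23/5; eliminate column x3 from the other rows.
In the new row 2, the s_2 entry is the old entry divided by the pivot: 1/(23/5) = 5/23.

5/23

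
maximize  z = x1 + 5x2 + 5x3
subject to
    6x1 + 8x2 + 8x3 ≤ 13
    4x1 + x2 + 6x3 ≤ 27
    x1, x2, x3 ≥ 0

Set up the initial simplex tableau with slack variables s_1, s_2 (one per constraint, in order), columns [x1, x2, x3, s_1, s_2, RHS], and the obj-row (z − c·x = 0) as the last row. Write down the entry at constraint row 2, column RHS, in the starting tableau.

27

The RHS of constraint 2 is b_2 = 27.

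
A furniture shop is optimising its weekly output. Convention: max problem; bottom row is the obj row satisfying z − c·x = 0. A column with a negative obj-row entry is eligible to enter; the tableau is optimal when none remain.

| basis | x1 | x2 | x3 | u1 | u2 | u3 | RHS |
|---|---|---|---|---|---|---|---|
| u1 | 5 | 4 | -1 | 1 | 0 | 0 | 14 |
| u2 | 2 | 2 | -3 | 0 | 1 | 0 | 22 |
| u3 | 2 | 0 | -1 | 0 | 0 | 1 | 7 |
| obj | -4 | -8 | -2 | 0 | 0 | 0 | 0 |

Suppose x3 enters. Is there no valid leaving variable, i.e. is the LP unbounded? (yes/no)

Every constraint-row entry in column x3 is ≤ 0, so increasing x3 is unbounded.

yes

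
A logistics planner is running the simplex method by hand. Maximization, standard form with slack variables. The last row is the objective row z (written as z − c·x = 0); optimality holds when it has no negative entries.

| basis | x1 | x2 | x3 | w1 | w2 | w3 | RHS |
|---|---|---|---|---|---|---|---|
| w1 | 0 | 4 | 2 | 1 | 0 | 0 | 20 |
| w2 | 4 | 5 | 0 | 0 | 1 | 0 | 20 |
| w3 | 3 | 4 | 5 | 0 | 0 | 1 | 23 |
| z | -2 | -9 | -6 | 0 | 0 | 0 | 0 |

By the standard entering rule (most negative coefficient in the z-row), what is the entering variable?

Negative z-row entries: x1: -2, x2: -9, x3: -6.
The most negative is -9 in column x2, so x2 enters.

x2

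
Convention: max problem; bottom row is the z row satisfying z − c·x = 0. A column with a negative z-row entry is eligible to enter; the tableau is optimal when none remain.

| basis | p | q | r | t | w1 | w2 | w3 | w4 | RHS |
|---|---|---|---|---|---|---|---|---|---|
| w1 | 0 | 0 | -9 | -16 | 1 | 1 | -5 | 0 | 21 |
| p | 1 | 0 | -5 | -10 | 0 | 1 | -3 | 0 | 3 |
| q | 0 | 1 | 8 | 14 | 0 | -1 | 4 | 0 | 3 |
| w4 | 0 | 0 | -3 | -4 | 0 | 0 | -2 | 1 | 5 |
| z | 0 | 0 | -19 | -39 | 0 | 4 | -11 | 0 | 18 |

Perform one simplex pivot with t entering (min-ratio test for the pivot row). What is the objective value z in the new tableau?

Ratio test on column t — row 1: entry -16 ≤ 0; row 2: entry -10 ≤ 0; row 3: 3/14 = 3/14; row 4: entry -4 ≤ 0. Minimum is 3/14 at row 3 (q leaves); pivot element 14.
Pivot on row 3; the z-row RHS becomes 18 − (-39)·(3/14) = 369/14.

369/14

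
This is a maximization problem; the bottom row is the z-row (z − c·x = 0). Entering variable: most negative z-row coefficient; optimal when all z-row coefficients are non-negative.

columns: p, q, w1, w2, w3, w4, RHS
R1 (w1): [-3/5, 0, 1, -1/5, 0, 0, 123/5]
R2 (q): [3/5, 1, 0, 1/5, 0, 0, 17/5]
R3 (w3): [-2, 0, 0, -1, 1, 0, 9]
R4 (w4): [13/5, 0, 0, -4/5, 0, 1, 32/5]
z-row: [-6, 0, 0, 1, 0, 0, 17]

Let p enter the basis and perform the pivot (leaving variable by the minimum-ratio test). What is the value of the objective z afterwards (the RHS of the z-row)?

413/13

Ratio test on column p — row 1: entry -3/5 ≤ 0; row 2: (17/5)/(3/5) = 17/3; row 3: entry -2 ≤ 0; row 4: (32/5)/(13/5) = 32/13. Minimum is 32/13 at row 4 (w4 leaves); pivot element 13/5.
Pivot on row 4; the z-row RHS becomes 17 − (-6)·(32/13) = 413/13.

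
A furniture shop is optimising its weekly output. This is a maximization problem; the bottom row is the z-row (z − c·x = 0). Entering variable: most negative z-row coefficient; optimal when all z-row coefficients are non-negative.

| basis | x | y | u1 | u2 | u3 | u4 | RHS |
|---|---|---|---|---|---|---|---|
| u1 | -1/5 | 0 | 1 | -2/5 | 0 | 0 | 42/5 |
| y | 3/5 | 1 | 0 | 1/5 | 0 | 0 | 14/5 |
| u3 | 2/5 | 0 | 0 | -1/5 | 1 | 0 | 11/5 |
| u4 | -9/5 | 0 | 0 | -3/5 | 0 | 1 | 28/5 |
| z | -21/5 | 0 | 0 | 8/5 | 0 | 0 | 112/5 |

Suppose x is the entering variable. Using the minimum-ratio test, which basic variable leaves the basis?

y

Column x entries and ratios — u1: -1/5 ≤ 0, skip; y: (14/5)/(3/5) = 14/3; u3: (11/5)/(2/5) = 11/2; u4: -9/5 ≤ 0, skip.
Smallest ratio is 14/3 in the row of y, so y leaves.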